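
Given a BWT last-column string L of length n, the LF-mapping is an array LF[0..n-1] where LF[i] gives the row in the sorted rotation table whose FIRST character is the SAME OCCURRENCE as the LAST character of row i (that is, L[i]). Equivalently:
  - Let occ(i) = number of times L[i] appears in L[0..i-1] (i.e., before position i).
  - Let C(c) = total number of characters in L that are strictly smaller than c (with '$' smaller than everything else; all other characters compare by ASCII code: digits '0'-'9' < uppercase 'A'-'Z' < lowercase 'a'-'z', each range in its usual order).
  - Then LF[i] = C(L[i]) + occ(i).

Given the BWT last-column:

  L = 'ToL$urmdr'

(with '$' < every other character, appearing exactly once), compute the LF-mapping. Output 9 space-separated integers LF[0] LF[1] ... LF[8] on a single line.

Answer: 2 5 1 0 8 6 4 3 7

Derivation:
Char counts: '$':1, 'L':1, 'T':1, 'd':1, 'm':1, 'o':1, 'r':2, 'u':1
C (first-col start): C('$')=0, C('L')=1, C('T')=2, C('d')=3, C('m')=4, C('o')=5, C('r')=6, C('u')=8
L[0]='T': occ=0, LF[0]=C('T')+0=2+0=2
L[1]='o': occ=0, LF[1]=C('o')+0=5+0=5
L[2]='L': occ=0, LF[2]=C('L')+0=1+0=1
L[3]='$': occ=0, LF[3]=C('$')+0=0+0=0
L[4]='u': occ=0, LF[4]=C('u')+0=8+0=8
L[5]='r': occ=0, LF[5]=C('r')+0=6+0=6
L[6]='m': occ=0, LF[6]=C('m')+0=4+0=4
L[7]='d': occ=0, LF[7]=C('d')+0=3+0=3
L[8]='r': occ=1, LF[8]=C('r')+1=6+1=7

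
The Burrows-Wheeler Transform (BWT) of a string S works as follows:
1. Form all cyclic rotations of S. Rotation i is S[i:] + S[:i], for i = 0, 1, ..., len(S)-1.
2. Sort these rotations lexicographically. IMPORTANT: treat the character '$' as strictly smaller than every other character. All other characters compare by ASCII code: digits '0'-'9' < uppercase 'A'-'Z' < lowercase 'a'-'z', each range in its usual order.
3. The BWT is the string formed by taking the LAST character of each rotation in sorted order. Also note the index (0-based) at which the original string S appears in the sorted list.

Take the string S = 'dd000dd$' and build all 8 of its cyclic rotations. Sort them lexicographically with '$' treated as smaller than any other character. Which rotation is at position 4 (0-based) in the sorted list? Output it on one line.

All 8 rotations (rotation i = S[i:]+S[:i]):
  rot[0] = dd000dd$
  rot[1] = d000dd$d
  rot[2] = 000dd$dd
  rot[3] = 00dd$dd0
  rot[4] = 0dd$dd00
  rot[5] = dd$dd000
  rot[6] = d$dd000d
  rot[7] = $dd000dd
Sorted (with $ < everything):
  sorted[0] = $dd000dd
  sorted[1] = 000dd$dd
  sorted[2] = 00dd$dd0
  sorted[3] = 0dd$dd00
  sorted[4] = d$dd000d
  sorted[5] = d000dd$d
  sorted[6] = dd$dd000
  sorted[7] = dd000dd$
sorted[4] = d$dd000d

Answer: d$dd000d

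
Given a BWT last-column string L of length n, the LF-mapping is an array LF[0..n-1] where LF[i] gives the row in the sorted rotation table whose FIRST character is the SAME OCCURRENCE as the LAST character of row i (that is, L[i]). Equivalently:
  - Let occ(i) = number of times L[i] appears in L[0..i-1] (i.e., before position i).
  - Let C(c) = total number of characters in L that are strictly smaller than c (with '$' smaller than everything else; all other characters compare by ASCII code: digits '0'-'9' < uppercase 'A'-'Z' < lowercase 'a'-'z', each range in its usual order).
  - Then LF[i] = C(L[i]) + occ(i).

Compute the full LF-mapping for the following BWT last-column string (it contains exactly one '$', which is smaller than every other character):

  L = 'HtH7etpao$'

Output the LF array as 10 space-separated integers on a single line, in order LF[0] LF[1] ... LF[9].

Char counts: '$':1, '7':1, 'H':2, 'a':1, 'e':1, 'o':1, 'p':1, 't':2
C (first-col start): C('$')=0, C('7')=1, C('H')=2, C('a')=4, C('e')=5, C('o')=6, C('p')=7, C('t')=8
L[0]='H': occ=0, LF[0]=C('H')+0=2+0=2
L[1]='t': occ=0, LF[1]=C('t')+0=8+0=8
L[2]='H': occ=1, LF[2]=C('H')+1=2+1=3
L[3]='7': occ=0, LF[3]=C('7')+0=1+0=1
L[4]='e': occ=0, LF[4]=C('e')+0=5+0=5
L[5]='t': occ=1, LF[5]=C('t')+1=8+1=9
L[6]='p': occ=0, LF[6]=C('p')+0=7+0=7
L[7]='a': occ=0, LF[7]=C('a')+0=4+0=4
L[8]='o': occ=0, LF[8]=C('o')+0=6+0=6
L[9]='$': occ=0, LF[9]=C('$')+0=0+0=0

Answer: 2 8 3 1 5 9 7 4 6 0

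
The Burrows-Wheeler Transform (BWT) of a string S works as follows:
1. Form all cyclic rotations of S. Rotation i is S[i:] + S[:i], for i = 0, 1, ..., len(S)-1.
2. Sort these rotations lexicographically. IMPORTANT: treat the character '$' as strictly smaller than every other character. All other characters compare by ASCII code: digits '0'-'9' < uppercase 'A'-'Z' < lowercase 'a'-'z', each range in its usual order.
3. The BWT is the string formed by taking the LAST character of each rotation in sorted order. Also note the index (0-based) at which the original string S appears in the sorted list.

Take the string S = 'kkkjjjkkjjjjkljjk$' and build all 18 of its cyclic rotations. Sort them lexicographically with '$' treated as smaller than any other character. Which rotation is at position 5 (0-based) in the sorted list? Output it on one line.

Answer: jjkkjjjjkljjk$kkkj

Derivation:
All 18 rotations (rotation i = S[i:]+S[:i]):
  rot[0] = kkkjjjkkjjjjkljjk$
  rot[1] = kkjjjkkjjjjkljjk$k
  rot[2] = kjjjkkjjjjkljjk$kk
  rot[3] = jjjkkjjjjkljjk$kkk
  rot[4] = jjkkjjjjkljjk$kkkj
  rot[5] = jkkjjjjkljjk$kkkjj
  rot[6] = kkjjjjkljjk$kkkjjj
  rot[7] = kjjjjkljjk$kkkjjjk
  rot[8] = jjjjkljjk$kkkjjjkk
  rot[9] = jjjkljjk$kkkjjjkkj
  rot[10] = jjkljjk$kkkjjjkkjj
  rot[11] = jkljjk$kkkjjjkkjjj
  rot[12] = kljjk$kkkjjjkkjjjj
  rot[13] = ljjk$kkkjjjkkjjjjk
  rot[14] = jjk$kkkjjjkkjjjjkl
  rot[15] = jk$kkkjjjkkjjjjklj
  rot[16] = k$kkkjjjkkjjjjkljj
  rot[17] = $kkkjjjkkjjjjkljjk
Sorted (with $ < everything):
  sorted[0] = $kkkjjjkkjjjjkljjk
  sorted[1] = jjjjkljjk$kkkjjjkk
  sorted[2] = jjjkkjjjjkljjk$kkk
  sorted[3] = jjjkljjk$kkkjjjkkj
  sorted[4] = jjk$kkkjjjkkjjjjkl
  sorted[5] = jjkkjjjjkljjk$kkkj
  sorted[6] = jjkljjk$kkkjjjkkjj
  sorted[7] = jk$kkkjjjkkjjjjklj
  sorted[8] = jkkjjjjkljjk$kkkjj
  sorted[9] = jkljjk$kkkjjjkkjjj
  sorted[10] = k$kkkjjjkkjjjjkljj
  sorted[11] = kjjjjkljjk$kkkjjjk
  sorted[12] = kjjjkkjjjjkljjk$kk
  sorted[13] = kkjjjjkljjk$kkkjjj
  sorted[14] = kkjjjkkjjjjkljjk$k
  sorted[15] = kkkjjjkkjjjjkljjk$
  sorted[16] = kljjk$kkkjjjkkjjjj
  sorted[17] = ljjk$kkkjjjkkjjjjk
sorted[5] = jjkkjjjjkljjk$kkkj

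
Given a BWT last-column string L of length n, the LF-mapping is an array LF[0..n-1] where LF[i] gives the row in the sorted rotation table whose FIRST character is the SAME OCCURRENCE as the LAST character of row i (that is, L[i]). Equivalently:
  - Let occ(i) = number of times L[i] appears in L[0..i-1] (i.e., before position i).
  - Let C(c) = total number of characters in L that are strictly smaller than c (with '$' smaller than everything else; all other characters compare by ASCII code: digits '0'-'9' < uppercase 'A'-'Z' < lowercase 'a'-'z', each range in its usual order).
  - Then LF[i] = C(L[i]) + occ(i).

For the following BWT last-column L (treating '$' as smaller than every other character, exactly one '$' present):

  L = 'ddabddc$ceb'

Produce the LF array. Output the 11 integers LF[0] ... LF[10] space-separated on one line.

Answer: 6 7 1 2 8 9 4 0 5 10 3

Derivation:
Char counts: '$':1, 'a':1, 'b':2, 'c':2, 'd':4, 'e':1
C (first-col start): C('$')=0, C('a')=1, C('b')=2, C('c')=4, C('d')=6, C('e')=10
L[0]='d': occ=0, LF[0]=C('d')+0=6+0=6
L[1]='d': occ=1, LF[1]=C('d')+1=6+1=7
L[2]='a': occ=0, LF[2]=C('a')+0=1+0=1
L[3]='b': occ=0, LF[3]=C('b')+0=2+0=2
L[4]='d': occ=2, LF[4]=C('d')+2=6+2=8
L[5]='d': occ=3, LF[5]=C('d')+3=6+3=9
L[6]='c': occ=0, LF[6]=C('c')+0=4+0=4
L[7]='$': occ=0, LF[7]=C('$')+0=0+0=0
L[8]='c': occ=1, LF[8]=C('c')+1=4+1=5
L[9]='e': occ=0, LF[9]=C('e')+0=10+0=10
L[10]='b': occ=1, LF[10]=C('b')+1=2+1=3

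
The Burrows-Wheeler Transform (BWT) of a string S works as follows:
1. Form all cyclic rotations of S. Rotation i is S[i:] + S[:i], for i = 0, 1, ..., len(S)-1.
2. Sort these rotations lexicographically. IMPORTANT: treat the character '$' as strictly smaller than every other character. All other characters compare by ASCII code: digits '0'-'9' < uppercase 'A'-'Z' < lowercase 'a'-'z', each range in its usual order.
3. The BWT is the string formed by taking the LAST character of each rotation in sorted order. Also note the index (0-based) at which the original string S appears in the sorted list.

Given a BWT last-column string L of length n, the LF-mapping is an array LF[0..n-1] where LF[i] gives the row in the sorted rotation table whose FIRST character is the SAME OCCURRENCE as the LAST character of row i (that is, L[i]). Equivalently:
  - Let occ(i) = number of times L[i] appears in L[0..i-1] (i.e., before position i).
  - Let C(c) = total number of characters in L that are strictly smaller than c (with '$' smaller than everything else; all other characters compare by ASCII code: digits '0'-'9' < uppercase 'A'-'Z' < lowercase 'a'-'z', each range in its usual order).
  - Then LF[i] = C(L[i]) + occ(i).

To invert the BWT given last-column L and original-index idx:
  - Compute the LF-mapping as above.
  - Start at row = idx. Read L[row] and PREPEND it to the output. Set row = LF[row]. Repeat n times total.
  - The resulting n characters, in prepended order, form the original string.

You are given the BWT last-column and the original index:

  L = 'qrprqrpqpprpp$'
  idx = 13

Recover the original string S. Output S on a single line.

LF mapping: 7 10 1 11 8 12 2 9 3 4 13 5 6 0
Walk LF starting at row 13, prepending L[row]:
  step 1: row=13, L[13]='$', prepend. Next row=LF[13]=0
  step 2: row=0, L[0]='q', prepend. Next row=LF[0]=7
  step 3: row=7, L[7]='q', prepend. Next row=LF[7]=9
  step 4: row=9, L[9]='p', prepend. Next row=LF[9]=4
  step 5: row=4, L[4]='q', prepend. Next row=LF[4]=8
  step 6: row=8, L[8]='p', prepend. Next row=LF[8]=3
  step 7: row=3, L[3]='r', prepend. Next row=LF[3]=11
  step 8: row=11, L[11]='p', prepend. Next row=LF[11]=5
  step 9: row=5, L[5]='r', prepend. Next row=LF[5]=12
  step 10: row=12, L[12]='p', prepend. Next row=LF[12]=6
  step 11: row=6, L[6]='p', prepend. Next row=LF[6]=2
  step 12: row=2, L[2]='p', prepend. Next row=LF[2]=1
  step 13: row=1, L[1]='r', prepend. Next row=LF[1]=10
  step 14: row=10, L[10]='r', prepend. Next row=LF[10]=13
Reversed output: rrppprprpqpqq$

Answer: rrppprprpqpqq$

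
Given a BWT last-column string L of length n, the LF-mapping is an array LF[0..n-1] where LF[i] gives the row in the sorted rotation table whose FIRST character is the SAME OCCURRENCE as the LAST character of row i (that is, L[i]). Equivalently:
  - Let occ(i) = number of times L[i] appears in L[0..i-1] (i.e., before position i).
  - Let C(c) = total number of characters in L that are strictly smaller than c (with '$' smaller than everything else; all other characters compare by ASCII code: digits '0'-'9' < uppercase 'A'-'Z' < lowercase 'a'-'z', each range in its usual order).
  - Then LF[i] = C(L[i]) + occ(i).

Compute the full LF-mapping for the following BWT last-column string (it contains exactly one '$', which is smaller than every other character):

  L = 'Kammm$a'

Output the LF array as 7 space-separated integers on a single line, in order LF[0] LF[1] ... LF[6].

Char counts: '$':1, 'K':1, 'a':2, 'm':3
C (first-col start): C('$')=0, C('K')=1, C('a')=2, C('m')=4
L[0]='K': occ=0, LF[0]=C('K')+0=1+0=1
L[1]='a': occ=0, LF[1]=C('a')+0=2+0=2
L[2]='m': occ=0, LF[2]=C('m')+0=4+0=4
L[3]='m': occ=1, LF[3]=C('m')+1=4+1=5
L[4]='m': occ=2, LF[4]=C('m')+2=4+2=6
L[5]='$': occ=0, LF[5]=C('$')+0=0+0=0
L[6]='a': occ=1, LF[6]=C('a')+1=2+1=3

Answer: 1 2 4 5 6 0 3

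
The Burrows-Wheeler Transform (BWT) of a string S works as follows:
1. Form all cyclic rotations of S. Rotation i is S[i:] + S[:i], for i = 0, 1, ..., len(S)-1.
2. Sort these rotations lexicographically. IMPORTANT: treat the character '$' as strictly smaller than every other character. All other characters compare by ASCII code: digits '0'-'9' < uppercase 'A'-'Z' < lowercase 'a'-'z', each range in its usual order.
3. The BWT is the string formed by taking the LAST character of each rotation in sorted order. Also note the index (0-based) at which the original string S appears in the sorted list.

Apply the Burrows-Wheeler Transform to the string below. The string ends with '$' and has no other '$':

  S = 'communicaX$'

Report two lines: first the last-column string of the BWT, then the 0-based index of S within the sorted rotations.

All 11 rotations (rotation i = S[i:]+S[:i]):
  rot[0] = communicaX$
  rot[1] = ommunicaX$c
  rot[2] = mmunicaX$co
  rot[3] = municaX$com
  rot[4] = unicaX$comm
  rot[5] = nicaX$commu
  rot[6] = icaX$commun
  rot[7] = caX$communi
  rot[8] = aX$communic
  rot[9] = X$communica
  rot[10] = $communicaX
Sorted (with $ < everything):
  sorted[0] = $communicaX  (last char: 'X')
  sorted[1] = X$communica  (last char: 'a')
  sorted[2] = aX$communic  (last char: 'c')
  sorted[3] = caX$communi  (last char: 'i')
  sorted[4] = communicaX$  (last char: '$')
  sorted[5] = icaX$commun  (last char: 'n')
  sorted[6] = mmunicaX$co  (last char: 'o')
  sorted[7] = municaX$com  (last char: 'm')
  sorted[8] = nicaX$commu  (last char: 'u')
  sorted[9] = ommunicaX$c  (last char: 'c')
  sorted[10] = unicaX$comm  (last char: 'm')
Last column: Xaci$nomucm
Original string S is at sorted index 4

Answer: Xaci$nomucm
4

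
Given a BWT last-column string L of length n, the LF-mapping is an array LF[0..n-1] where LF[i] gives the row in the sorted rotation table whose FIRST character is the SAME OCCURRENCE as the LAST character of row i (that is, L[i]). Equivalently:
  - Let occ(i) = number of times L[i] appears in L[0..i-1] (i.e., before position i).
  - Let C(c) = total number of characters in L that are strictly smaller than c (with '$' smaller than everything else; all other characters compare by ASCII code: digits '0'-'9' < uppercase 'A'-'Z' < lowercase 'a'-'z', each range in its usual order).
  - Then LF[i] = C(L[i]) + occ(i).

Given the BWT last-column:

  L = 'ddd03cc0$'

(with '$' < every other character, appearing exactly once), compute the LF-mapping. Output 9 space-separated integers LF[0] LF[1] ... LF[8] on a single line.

Char counts: '$':1, '0':2, '3':1, 'c':2, 'd':3
C (first-col start): C('$')=0, C('0')=1, C('3')=3, C('c')=4, C('d')=6
L[0]='d': occ=0, LF[0]=C('d')+0=6+0=6
L[1]='d': occ=1, LF[1]=C('d')+1=6+1=7
L[2]='d': occ=2, LF[2]=C('d')+2=6+2=8
L[3]='0': occ=0, LF[3]=C('0')+0=1+0=1
L[4]='3': occ=0, LF[4]=C('3')+0=3+0=3
L[5]='c': occ=0, LF[5]=C('c')+0=4+0=4
L[6]='c': occ=1, LF[6]=C('c')+1=4+1=5
L[7]='0': occ=1, LF[7]=C('0')+1=1+1=2
L[8]='$': occ=0, LF[8]=C('$')+0=0+0=0

Answer: 6 7 8 1 3 4 5 2 0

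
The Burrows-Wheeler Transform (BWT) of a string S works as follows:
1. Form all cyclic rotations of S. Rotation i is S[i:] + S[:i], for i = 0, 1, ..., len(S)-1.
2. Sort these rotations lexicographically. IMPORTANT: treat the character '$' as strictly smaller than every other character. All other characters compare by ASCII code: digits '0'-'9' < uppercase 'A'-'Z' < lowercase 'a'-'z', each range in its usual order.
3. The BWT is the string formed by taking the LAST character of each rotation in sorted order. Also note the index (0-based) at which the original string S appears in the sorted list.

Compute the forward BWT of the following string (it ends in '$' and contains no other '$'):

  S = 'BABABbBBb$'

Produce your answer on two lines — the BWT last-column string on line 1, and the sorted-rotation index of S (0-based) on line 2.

Answer: bBB$AbBABB
3

Derivation:
All 10 rotations (rotation i = S[i:]+S[:i]):
  rot[0] = BABABbBBb$
  rot[1] = ABABbBBb$B
  rot[2] = BABbBBb$BA
  rot[3] = ABbBBb$BAB
  rot[4] = BbBBb$BABA
  rot[5] = bBBb$BABAB
  rot[6] = BBb$BABABb
  rot[7] = Bb$BABABbB
  rot[8] = b$BABABbBB
  rot[9] = $BABABbBBb
Sorted (with $ < everything):
  sorted[0] = $BABABbBBb  (last char: 'b')
  sorted[1] = ABABbBBb$B  (last char: 'B')
  sorted[2] = ABbBBb$BAB  (last char: 'B')
  sorted[3] = BABABbBBb$  (last char: '$')
  sorted[4] = BABbBBb$BA  (last char: 'A')
  sorted[5] = BBb$BABABb  (last char: 'b')
  sorted[6] = Bb$BABABbB  (last char: 'B')
  sorted[7] = BbBBb$BABA  (last char: 'A')
  sorted[8] = b$BABABbBB  (last char: 'B')
  sorted[9] = bBBb$BABAB  (last char: 'B')
Last column: bBB$AbBABB
Original string S is at sorted index 3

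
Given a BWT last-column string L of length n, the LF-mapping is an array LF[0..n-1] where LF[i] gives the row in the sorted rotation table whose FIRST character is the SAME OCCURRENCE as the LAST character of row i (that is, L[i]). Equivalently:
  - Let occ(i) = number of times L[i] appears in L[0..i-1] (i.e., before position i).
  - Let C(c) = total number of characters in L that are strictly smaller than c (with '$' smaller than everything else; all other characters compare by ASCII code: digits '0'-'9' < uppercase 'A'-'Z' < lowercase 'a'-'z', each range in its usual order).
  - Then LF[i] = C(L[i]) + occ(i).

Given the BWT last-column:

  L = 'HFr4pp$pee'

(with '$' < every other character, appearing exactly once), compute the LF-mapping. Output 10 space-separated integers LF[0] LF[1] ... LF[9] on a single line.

Char counts: '$':1, '4':1, 'F':1, 'H':1, 'e':2, 'p':3, 'r':1
C (first-col start): C('$')=0, C('4')=1, C('F')=2, C('H')=3, C('e')=4, C('p')=6, C('r')=9
L[0]='H': occ=0, LF[0]=C('H')+0=3+0=3
L[1]='F': occ=0, LF[1]=C('F')+0=2+0=2
L[2]='r': occ=0, LF[2]=C('r')+0=9+0=9
L[3]='4': occ=0, LF[3]=C('4')+0=1+0=1
L[4]='p': occ=0, LF[4]=C('p')+0=6+0=6
L[5]='p': occ=1, LF[5]=C('p')+1=6+1=7
L[6]='$': occ=0, LF[6]=C('$')+0=0+0=0
L[7]='p': occ=2, LF[7]=C('p')+2=6+2=8
L[8]='e': occ=0, LF[8]=C('e')+0=4+0=4
L[9]='e': occ=1, LF[9]=C('e')+1=4+1=5

Answer: 3 2 9 1 6 7 0 8 4 5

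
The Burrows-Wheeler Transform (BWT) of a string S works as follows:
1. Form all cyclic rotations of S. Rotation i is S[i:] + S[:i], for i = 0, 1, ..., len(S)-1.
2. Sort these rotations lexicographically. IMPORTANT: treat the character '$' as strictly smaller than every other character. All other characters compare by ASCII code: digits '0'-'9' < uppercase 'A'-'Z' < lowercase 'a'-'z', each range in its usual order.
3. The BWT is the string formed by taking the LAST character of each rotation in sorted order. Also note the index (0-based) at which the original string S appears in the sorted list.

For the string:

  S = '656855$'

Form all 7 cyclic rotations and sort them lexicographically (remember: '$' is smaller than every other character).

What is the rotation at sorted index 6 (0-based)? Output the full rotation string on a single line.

Answer: 855$656

Derivation:
All 7 rotations (rotation i = S[i:]+S[:i]):
  rot[0] = 656855$
  rot[1] = 56855$6
  rot[2] = 6855$65
  rot[3] = 855$656
  rot[4] = 55$6568
  rot[5] = 5$65685
  rot[6] = $656855
Sorted (with $ < everything):
  sorted[0] = $656855
  sorted[1] = 5$65685
  sorted[2] = 55$6568
  sorted[3] = 56855$6
  sorted[4] = 656855$
  sorted[5] = 6855$65
  sorted[6] = 855$656
sorted[6] = 855$656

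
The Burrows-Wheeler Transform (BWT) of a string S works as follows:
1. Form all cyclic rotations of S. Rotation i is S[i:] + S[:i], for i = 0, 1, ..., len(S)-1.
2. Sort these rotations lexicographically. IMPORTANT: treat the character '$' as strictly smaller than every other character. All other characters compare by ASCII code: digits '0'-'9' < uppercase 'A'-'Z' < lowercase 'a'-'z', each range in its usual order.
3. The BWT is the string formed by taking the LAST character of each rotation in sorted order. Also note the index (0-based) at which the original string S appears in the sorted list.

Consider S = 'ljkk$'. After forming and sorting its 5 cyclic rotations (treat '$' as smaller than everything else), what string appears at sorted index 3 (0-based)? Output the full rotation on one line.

All 5 rotations (rotation i = S[i:]+S[:i]):
  rot[0] = ljkk$
  rot[1] = jkk$l
  rot[2] = kk$lj
  rot[3] = k$ljk
  rot[4] = $ljkk
Sorted (with $ < everything):
  sorted[0] = $ljkk
  sorted[1] = jkk$l
  sorted[2] = k$ljk
  sorted[3] = kk$lj
  sorted[4] = ljkk$
sorted[3] = kk$lj

Answer: kk$lj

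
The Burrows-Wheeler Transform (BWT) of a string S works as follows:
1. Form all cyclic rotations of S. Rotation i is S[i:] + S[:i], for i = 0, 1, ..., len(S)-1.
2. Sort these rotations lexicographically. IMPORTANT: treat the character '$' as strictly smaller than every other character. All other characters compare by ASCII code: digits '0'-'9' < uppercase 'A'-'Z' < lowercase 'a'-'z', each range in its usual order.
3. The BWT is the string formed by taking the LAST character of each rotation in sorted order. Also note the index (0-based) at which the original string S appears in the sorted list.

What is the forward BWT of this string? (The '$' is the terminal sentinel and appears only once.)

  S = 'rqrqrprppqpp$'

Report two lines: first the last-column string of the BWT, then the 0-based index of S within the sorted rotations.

Answer: ppqrprprrpqq$
12

Derivation:
All 13 rotations (rotation i = S[i:]+S[:i]):
  rot[0] = rqrqrprppqpp$
  rot[1] = qrqrprppqpp$r
  rot[2] = rqrprppqpp$rq
  rot[3] = qrprppqpp$rqr
  rot[4] = rprppqpp$rqrq
  rot[5] = prppqpp$rqrqr
  rot[6] = rppqpp$rqrqrp
  rot[7] = ppqpp$rqrqrpr
  rot[8] = pqpp$rqrqrprp
  rot[9] = qpp$rqrqrprpp
  rot[10] = pp$rqrqrprppq
  rot[11] = p$rqrqrprppqp
  rot[12] = $rqrqrprppqpp
Sorted (with $ < everything):
  sorted[0] = $rqrqrprppqpp  (last char: 'p')
  sorted[1] = p$rqrqrprppqp  (last char: 'p')
  sorted[2] = pp$rqrqrprppq  (last char: 'q')
  sorted[3] = ppqpp$rqrqrpr  (last char: 'r')
  sorted[4] = pqpp$rqrqrprp  (last char: 'p')
  sorted[5] = prppqpp$rqrqr  (last char: 'r')
  sorted[6] = qpp$rqrqrprpp  (last char: 'p')
  sorted[7] = qrprppqpp$rqr  (last char: 'r')
  sorted[8] = qrqrprppqpp$r  (last char: 'r')
  sorted[9] = rppqpp$rqrqrp  (last char: 'p')
  sorted[10] = rprppqpp$rqrq  (last char: 'q')
  sorted[11] = rqrprppqpp$rq  (last char: 'q')
  sorted[12] = rqrqrprppqpp$  (last char: '$')
Last column: ppqrprprrpqq$
Original string S is at sorted index 12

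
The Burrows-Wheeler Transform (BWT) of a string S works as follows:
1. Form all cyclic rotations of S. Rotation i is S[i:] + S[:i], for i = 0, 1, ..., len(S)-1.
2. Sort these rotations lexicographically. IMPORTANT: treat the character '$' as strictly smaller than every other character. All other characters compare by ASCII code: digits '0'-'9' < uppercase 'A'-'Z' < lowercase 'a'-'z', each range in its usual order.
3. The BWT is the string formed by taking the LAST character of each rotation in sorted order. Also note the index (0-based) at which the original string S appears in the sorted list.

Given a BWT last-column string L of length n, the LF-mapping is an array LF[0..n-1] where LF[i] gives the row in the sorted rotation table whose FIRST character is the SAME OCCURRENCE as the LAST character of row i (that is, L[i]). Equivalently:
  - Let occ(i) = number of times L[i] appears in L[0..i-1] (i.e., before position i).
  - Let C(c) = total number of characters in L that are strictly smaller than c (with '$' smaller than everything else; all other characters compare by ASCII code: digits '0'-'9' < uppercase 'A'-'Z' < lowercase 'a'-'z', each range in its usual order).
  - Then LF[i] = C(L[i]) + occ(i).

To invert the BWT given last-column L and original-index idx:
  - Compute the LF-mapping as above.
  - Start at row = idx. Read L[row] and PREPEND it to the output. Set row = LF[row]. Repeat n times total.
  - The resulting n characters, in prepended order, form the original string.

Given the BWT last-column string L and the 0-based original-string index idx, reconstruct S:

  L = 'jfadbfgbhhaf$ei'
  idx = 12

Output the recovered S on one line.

LF mapping: 14 7 1 5 3 8 10 4 11 12 2 9 0 6 13
Walk LF starting at row 12, prepending L[row]:
  step 1: row=12, L[12]='$', prepend. Next row=LF[12]=0
  step 2: row=0, L[0]='j', prepend. Next row=LF[0]=14
  step 3: row=14, L[14]='i', prepend. Next row=LF[14]=13
  step 4: row=13, L[13]='e', prepend. Next row=LF[13]=6
  step 5: row=6, L[6]='g', prepend. Next row=LF[6]=10
  step 6: row=10, L[10]='a', prepend. Next row=LF[10]=2
  step 7: row=2, L[2]='a', prepend. Next row=LF[2]=1
  step 8: row=1, L[1]='f', prepend. Next row=LF[1]=7
  step 9: row=7, L[7]='b', prepend. Next row=LF[7]=4
  step 10: row=4, L[4]='b', prepend. Next row=LF[4]=3
  step 11: row=3, L[3]='d', prepend. Next row=LF[3]=5
  step 12: row=5, L[5]='f', prepend. Next row=LF[5]=8
  step 13: row=8, L[8]='h', prepend. Next row=LF[8]=11
  step 14: row=11, L[11]='f', prepend. Next row=LF[11]=9
  step 15: row=9, L[9]='h', prepend. Next row=LF[9]=12
Reversed output: hfhfdbbfaageij$

Answer: hfhfdbbfaageij$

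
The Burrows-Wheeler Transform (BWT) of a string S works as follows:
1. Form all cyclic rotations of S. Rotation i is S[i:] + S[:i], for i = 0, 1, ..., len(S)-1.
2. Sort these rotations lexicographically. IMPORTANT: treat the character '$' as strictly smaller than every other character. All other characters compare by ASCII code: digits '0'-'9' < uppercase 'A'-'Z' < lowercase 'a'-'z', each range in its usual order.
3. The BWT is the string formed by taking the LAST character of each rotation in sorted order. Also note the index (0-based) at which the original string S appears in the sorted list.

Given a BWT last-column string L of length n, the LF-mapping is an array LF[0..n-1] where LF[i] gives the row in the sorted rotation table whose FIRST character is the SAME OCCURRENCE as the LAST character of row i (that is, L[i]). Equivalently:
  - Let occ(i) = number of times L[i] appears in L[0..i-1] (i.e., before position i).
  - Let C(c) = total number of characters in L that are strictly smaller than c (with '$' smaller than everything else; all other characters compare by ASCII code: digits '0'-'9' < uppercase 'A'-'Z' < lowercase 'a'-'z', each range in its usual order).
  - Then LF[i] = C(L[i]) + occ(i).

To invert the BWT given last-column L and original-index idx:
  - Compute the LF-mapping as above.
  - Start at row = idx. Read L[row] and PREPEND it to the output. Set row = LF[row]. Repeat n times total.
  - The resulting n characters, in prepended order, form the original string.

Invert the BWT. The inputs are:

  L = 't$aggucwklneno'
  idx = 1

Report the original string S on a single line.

LF mapping: 11 0 1 4 5 12 2 13 6 7 8 3 9 10
Walk LF starting at row 1, prepending L[row]:
  step 1: row=1, L[1]='$', prepend. Next row=LF[1]=0
  step 2: row=0, L[0]='t', prepend. Next row=LF[0]=11
  step 3: row=11, L[11]='e', prepend. Next row=LF[11]=3
  step 4: row=3, L[3]='g', prepend. Next row=LF[3]=4
  step 5: row=4, L[4]='g', prepend. Next row=LF[4]=5
  step 6: row=5, L[5]='u', prepend. Next row=LF[5]=12
  step 7: row=12, L[12]='n', prepend. Next row=LF[12]=9
  step 8: row=9, L[9]='l', prepend. Next row=LF[9]=7
  step 9: row=7, L[7]='w', prepend. Next row=LF[7]=13
  step 10: row=13, L[13]='o', prepend. Next row=LF[13]=10
  step 11: row=10, L[10]='n', prepend. Next row=LF[10]=8
  step 12: row=8, L[8]='k', prepend. Next row=LF[8]=6
  step 13: row=6, L[6]='c', prepend. Next row=LF[6]=2
  step 14: row=2, L[2]='a', prepend. Next row=LF[2]=1
Reversed output: acknowlnugget$

Answer: acknowlnugget$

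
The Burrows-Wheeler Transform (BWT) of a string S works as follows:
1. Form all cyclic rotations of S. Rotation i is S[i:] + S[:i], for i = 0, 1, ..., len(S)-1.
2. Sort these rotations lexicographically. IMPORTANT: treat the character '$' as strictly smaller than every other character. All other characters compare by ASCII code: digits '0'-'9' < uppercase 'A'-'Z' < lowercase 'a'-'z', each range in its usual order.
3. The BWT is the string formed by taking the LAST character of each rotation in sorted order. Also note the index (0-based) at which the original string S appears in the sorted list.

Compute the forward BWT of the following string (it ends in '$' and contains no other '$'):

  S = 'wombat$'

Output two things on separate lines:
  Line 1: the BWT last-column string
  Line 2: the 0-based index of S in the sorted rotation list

All 7 rotations (rotation i = S[i:]+S[:i]):
  rot[0] = wombat$
  rot[1] = ombat$w
  rot[2] = mbat$wo
  rot[3] = bat$wom
  rot[4] = at$womb
  rot[5] = t$womba
  rot[6] = $wombat
Sorted (with $ < everything):
  sorted[0] = $wombat  (last char: 't')
  sorted[1] = at$womb  (last char: 'b')
  sorted[2] = bat$wom  (last char: 'm')
  sorted[3] = mbat$wo  (last char: 'o')
  sorted[4] = ombat$w  (last char: 'w')
  sorted[5] = t$womba  (last char: 'a')
  sorted[6] = wombat$  (last char: '$')
Last column: tbmowa$
Original string S is at sorted index 6

Answer: tbmowa$
6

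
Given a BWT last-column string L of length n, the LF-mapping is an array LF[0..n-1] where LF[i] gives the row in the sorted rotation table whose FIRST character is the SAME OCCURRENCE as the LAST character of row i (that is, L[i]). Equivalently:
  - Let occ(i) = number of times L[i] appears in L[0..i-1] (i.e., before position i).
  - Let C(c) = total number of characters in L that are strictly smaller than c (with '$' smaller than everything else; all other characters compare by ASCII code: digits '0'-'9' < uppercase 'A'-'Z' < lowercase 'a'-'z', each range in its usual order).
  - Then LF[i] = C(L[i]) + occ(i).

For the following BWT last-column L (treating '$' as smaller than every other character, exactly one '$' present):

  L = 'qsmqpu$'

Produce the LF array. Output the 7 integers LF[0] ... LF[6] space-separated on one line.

Char counts: '$':1, 'm':1, 'p':1, 'q':2, 's':1, 'u':1
C (first-col start): C('$')=0, C('m')=1, C('p')=2, C('q')=3, C('s')=5, C('u')=6
L[0]='q': occ=0, LF[0]=C('q')+0=3+0=3
L[1]='s': occ=0, LF[1]=C('s')+0=5+0=5
L[2]='m': occ=0, LF[2]=C('m')+0=1+0=1
L[3]='q': occ=1, LF[3]=C('q')+1=3+1=4
L[4]='p': occ=0, LF[4]=C('p')+0=2+0=2
L[5]='u': occ=0, LF[5]=C('u')+0=6+0=6
L[6]='$': occ=0, LF[6]=C('$')+0=0+0=0

Answer: 3 5 1 4 2 6 0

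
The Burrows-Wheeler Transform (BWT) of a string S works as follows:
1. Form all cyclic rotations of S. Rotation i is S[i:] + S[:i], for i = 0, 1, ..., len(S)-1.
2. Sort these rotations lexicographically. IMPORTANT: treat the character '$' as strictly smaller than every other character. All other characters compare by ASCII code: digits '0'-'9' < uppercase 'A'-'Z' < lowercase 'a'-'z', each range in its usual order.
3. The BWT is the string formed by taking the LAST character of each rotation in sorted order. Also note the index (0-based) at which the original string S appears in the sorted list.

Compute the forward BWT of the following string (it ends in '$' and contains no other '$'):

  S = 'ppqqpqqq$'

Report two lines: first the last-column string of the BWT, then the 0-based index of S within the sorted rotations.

Answer: q$pqqqqpp
1

Derivation:
All 9 rotations (rotation i = S[i:]+S[:i]):
  rot[0] = ppqqpqqq$
  rot[1] = pqqpqqq$p
  rot[2] = qqpqqq$pp
  rot[3] = qpqqq$ppq
  rot[4] = pqqq$ppqq
  rot[5] = qqq$ppqqp
  rot[6] = qq$ppqqpq
  rot[7] = q$ppqqpqq
  rot[8] = $ppqqpqqq
Sorted (with $ < everything):
  sorted[0] = $ppqqpqqq  (last char: 'q')
  sorted[1] = ppqqpqqq$  (last char: '$')
  sorted[2] = pqqpqqq$p  (last char: 'p')
  sorted[3] = pqqq$ppqq  (last char: 'q')
  sorted[4] = q$ppqqpqq  (last char: 'q')
  sorted[5] = qpqqq$ppq  (last char: 'q')
  sorted[6] = qq$ppqqpq  (last char: 'q')
  sorted[7] = qqpqqq$pp  (last char: 'p')
  sorted[8] = qqq$ppqqp  (last char: 'p')
Last column: q$pqqqqpp
Original string S is at sorted index 1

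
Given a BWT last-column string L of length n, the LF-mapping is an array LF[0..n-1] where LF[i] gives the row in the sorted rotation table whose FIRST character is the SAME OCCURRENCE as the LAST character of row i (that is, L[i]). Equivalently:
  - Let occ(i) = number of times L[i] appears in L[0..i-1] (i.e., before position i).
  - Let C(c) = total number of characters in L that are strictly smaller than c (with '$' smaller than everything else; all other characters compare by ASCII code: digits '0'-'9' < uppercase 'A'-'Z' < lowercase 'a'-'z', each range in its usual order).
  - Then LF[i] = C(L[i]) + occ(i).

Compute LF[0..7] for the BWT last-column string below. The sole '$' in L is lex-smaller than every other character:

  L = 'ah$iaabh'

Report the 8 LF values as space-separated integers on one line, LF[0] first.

Char counts: '$':1, 'a':3, 'b':1, 'h':2, 'i':1
C (first-col start): C('$')=0, C('a')=1, C('b')=4, C('h')=5, C('i')=7
L[0]='a': occ=0, LF[0]=C('a')+0=1+0=1
L[1]='h': occ=0, LF[1]=C('h')+0=5+0=5
L[2]='$': occ=0, LF[2]=C('$')+0=0+0=0
L[3]='i': occ=0, LF[3]=C('i')+0=7+0=7
L[4]='a': occ=1, LF[4]=C('a')+1=1+1=2
L[5]='a': occ=2, LF[5]=C('a')+2=1+2=3
L[6]='b': occ=0, LF[6]=C('b')+0=4+0=4
L[7]='h': occ=1, LF[7]=C('h')+1=5+1=6

Answer: 1 5 0 7 2 3 4 6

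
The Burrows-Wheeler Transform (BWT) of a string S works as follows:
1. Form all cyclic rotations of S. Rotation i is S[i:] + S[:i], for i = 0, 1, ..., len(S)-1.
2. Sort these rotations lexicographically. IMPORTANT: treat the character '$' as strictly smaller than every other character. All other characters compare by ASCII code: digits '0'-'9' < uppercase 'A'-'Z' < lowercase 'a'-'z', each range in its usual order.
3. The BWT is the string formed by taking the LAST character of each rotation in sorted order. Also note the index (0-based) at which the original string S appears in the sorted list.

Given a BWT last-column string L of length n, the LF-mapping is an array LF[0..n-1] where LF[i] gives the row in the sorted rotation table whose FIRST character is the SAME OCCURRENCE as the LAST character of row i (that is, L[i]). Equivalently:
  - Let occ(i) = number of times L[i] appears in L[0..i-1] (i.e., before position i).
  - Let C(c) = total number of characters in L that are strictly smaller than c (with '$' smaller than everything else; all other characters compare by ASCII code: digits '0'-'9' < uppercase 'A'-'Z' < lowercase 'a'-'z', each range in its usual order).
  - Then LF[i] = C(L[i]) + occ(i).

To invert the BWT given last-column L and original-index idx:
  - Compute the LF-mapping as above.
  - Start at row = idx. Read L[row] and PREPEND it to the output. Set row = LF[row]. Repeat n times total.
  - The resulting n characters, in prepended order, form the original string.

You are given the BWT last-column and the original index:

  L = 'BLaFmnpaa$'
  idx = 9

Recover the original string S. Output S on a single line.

LF mapping: 1 3 4 2 7 8 9 5 6 0
Walk LF starting at row 9, prepending L[row]:
  step 1: row=9, L[9]='$', prepend. Next row=LF[9]=0
  step 2: row=0, L[0]='B', prepend. Next row=LF[0]=1
  step 3: row=1, L[1]='L', prepend. Next row=LF[1]=3
  step 4: row=3, L[3]='F', prepend. Next row=LF[3]=2
  step 5: row=2, L[2]='a', prepend. Next row=LF[2]=4
  step 6: row=4, L[4]='m', prepend. Next row=LF[4]=7
  step 7: row=7, L[7]='a', prepend. Next row=LF[7]=5
  step 8: row=5, L[5]='n', prepend. Next row=LF[5]=8
  step 9: row=8, L[8]='a', prepend. Next row=LF[8]=6
  step 10: row=6, L[6]='p', prepend. Next row=LF[6]=9
Reversed output: panamaFLB$

Answer: panamaFLB$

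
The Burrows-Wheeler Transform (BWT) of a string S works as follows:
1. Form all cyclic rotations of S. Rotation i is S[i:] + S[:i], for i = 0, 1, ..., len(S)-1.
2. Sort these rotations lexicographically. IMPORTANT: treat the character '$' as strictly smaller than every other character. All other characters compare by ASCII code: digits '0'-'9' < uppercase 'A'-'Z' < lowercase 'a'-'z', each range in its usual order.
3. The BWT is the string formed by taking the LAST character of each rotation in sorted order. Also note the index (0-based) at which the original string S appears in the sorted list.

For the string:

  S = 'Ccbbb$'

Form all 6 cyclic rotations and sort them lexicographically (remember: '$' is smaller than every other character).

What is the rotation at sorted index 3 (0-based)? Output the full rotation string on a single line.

All 6 rotations (rotation i = S[i:]+S[:i]):
  rot[0] = Ccbbb$
  rot[1] = cbbb$C
  rot[2] = bbb$Cc
  rot[3] = bb$Ccb
  rot[4] = b$Ccbb
  rot[5] = $Ccbbb
Sorted (with $ < everything):
  sorted[0] = $Ccbbb
  sorted[1] = Ccbbb$
  sorted[2] = b$Ccbb
  sorted[3] = bb$Ccb
  sorted[4] = bbb$Cc
  sorted[5] = cbbb$C
sorted[3] = bb$Ccb

Answer: bb$Ccb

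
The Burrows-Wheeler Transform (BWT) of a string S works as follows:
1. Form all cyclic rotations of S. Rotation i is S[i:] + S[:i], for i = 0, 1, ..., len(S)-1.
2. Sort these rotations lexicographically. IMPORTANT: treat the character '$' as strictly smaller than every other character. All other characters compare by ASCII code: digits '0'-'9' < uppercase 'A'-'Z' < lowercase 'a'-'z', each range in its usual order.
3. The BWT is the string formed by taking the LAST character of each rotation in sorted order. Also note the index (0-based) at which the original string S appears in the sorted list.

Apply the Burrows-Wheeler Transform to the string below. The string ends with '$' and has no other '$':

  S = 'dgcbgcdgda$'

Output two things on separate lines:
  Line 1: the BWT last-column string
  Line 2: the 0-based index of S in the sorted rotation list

Answer: adcggg$cdbd
6

Derivation:
All 11 rotations (rotation i = S[i:]+S[:i]):
  rot[0] = dgcbgcdgda$
  rot[1] = gcbgcdgda$d
  rot[2] = cbgcdgda$dg
  rot[3] = bgcdgda$dgc
  rot[4] = gcdgda$dgcb
  rot[5] = cdgda$dgcbg
  rot[6] = dgda$dgcbgc
  rot[7] = gda$dgcbgcd
  rot[8] = da$dgcbgcdg
  rot[9] = a$dgcbgcdgd
  rot[10] = $dgcbgcdgda
Sorted (with $ < everything):
  sorted[0] = $dgcbgcdgda  (last char: 'a')
  sorted[1] = a$dgcbgcdgd  (last char: 'd')
  sorted[2] = bgcdgda$dgc  (last char: 'c')
  sorted[3] = cbgcdgda$dg  (last char: 'g')
  sorted[4] = cdgda$dgcbg  (last char: 'g')
  sorted[5] = da$dgcbgcdg  (last char: 'g')
  sorted[6] = dgcbgcdgda$  (last char: '$')
  sorted[7] = dgda$dgcbgc  (last char: 'c')
  sorted[8] = gcbgcdgda$d  (last char: 'd')
  sorted[9] = gcdgda$dgcb  (last char: 'b')
  sorted[10] = gda$dgcbgcd  (last char: 'd')
Last column: adcggg$cdbd
Original string S is at sorted index 6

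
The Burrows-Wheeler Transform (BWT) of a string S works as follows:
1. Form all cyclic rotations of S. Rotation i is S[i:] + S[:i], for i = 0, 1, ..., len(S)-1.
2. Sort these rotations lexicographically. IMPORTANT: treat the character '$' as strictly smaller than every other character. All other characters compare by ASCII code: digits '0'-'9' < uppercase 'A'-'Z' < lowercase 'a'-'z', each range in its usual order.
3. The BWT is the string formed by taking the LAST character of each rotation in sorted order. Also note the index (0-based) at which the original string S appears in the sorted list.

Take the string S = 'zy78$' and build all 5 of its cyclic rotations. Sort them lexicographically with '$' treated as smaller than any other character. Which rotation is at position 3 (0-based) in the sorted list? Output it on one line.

All 5 rotations (rotation i = S[i:]+S[:i]):
  rot[0] = zy78$
  rot[1] = y78$z
  rot[2] = 78$zy
  rot[3] = 8$zy7
  rot[4] = $zy78
Sorted (with $ < everything):
  sorted[0] = $zy78
  sorted[1] = 78$zy
  sorted[2] = 8$zy7
  sorted[3] = y78$z
  sorted[4] = zy78$
sorted[3] = y78$z

Answer: y78$z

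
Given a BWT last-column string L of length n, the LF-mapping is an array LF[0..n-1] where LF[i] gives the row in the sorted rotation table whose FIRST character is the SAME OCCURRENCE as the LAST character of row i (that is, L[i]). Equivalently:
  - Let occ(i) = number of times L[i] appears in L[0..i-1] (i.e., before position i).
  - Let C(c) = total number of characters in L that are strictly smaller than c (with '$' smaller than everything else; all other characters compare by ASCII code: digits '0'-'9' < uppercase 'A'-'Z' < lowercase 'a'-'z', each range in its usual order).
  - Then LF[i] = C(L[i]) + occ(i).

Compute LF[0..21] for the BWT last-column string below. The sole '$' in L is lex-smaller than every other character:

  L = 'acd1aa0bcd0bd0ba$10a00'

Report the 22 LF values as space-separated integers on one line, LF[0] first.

Char counts: '$':1, '0':6, '1':2, 'a':5, 'b':3, 'c':2, 'd':3
C (first-col start): C('$')=0, C('0')=1, C('1')=7, C('a')=9, C('b')=14, C('c')=17, C('d')=19
L[0]='a': occ=0, LF[0]=C('a')+0=9+0=9
L[1]='c': occ=0, LF[1]=C('c')+0=17+0=17
L[2]='d': occ=0, LF[2]=C('d')+0=19+0=19
L[3]='1': occ=0, LF[3]=C('1')+0=7+0=7
L[4]='a': occ=1, LF[4]=C('a')+1=9+1=10
L[5]='a': occ=2, LF[5]=C('a')+2=9+2=11
L[6]='0': occ=0, LF[6]=C('0')+0=1+0=1
L[7]='b': occ=0, LF[7]=C('b')+0=14+0=14
L[8]='c': occ=1, LF[8]=C('c')+1=17+1=18
L[9]='d': occ=1, LF[9]=C('d')+1=19+1=20
L[10]='0': occ=1, LF[10]=C('0')+1=1+1=2
L[11]='b': occ=1, LF[11]=C('b')+1=14+1=15
L[12]='d': occ=2, LF[12]=C('d')+2=19+2=21
L[13]='0': occ=2, LF[13]=C('0')+2=1+2=3
L[14]='b': occ=2, LF[14]=C('b')+2=14+2=16
L[15]='a': occ=3, LF[15]=C('a')+3=9+3=12
L[16]='$': occ=0, LF[16]=C('$')+0=0+0=0
L[17]='1': occ=1, LF[17]=C('1')+1=7+1=8
L[18]='0': occ=3, LF[18]=C('0')+3=1+3=4
L[19]='a': occ=4, LF[19]=C('a')+4=9+4=13
L[20]='0': occ=4, LF[20]=C('0')+4=1+4=5
L[21]='0': occ=5, LF[21]=C('0')+5=1+5=6

Answer: 9 17 19 7 10 11 1 14 18 20 2 15 21 3 16 12 0 8 4 13 5 6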